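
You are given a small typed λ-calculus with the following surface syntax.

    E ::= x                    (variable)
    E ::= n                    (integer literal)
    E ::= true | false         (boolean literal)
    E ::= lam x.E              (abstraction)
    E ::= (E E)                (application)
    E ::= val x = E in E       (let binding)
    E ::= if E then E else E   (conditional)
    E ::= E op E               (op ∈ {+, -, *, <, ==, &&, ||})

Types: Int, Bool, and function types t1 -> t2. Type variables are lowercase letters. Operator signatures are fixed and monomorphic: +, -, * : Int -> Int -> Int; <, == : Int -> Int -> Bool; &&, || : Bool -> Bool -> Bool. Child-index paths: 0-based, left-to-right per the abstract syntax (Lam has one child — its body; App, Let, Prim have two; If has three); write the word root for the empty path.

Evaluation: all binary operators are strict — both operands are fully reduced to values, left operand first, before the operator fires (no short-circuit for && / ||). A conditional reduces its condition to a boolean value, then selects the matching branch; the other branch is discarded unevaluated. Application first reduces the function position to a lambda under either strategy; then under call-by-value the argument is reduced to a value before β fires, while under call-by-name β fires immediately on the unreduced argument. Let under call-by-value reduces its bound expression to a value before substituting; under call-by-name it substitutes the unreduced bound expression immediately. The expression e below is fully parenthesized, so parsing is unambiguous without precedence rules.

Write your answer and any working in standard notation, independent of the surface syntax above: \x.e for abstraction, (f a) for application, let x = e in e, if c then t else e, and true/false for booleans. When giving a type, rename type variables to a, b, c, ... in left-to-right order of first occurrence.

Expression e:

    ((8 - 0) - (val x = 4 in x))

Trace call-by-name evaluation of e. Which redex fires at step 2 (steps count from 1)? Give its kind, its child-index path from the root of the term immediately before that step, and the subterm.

Working:
step 0: ((8 - 0) - (let x = 4 in x))
step 1: [delta@0] (8 - (let x = 4 in x))
step 2: [let@1] (8 - 4)

Answer: let at 1 : (let x = 4 in x)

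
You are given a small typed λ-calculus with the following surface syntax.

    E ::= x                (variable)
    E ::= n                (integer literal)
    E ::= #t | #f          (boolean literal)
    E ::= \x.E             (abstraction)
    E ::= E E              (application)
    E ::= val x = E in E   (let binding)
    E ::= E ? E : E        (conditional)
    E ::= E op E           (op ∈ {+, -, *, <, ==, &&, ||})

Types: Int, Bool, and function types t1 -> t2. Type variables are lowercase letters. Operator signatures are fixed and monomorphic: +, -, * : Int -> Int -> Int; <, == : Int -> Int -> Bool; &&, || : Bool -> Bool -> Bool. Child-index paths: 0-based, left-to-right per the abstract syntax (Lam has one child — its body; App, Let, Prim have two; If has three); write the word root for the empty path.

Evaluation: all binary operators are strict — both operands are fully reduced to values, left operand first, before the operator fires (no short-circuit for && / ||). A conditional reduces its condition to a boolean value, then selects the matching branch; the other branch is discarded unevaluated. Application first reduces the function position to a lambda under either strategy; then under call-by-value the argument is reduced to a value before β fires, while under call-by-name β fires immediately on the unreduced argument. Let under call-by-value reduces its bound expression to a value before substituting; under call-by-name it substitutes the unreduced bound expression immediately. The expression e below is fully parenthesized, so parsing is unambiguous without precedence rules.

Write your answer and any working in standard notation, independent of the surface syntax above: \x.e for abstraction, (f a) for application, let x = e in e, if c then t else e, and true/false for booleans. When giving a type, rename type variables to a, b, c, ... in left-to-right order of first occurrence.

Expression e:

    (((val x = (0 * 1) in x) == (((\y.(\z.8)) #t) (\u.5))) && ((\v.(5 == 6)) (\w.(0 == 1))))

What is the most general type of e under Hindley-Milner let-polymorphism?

Answer: Bool

Working:
  unify Int ~ Int
  unify Int ~ Int
let x : Int
x : Int
  unify Int ~ Int
\z._ : b -> Int
\y._ : a -> b -> Int
  unify a -> b -> Int ~ Bool -> c
  unify a ~ Bool
  unify b -> Int ~ c
_ _ : b -> Int
\u._ : d -> Int
  unify b -> Int ~ (d -> Int) -> e
  unify b ~ d -> Int
  unify Int ~ e
_ _ : Int
  unify Int ~ Int
  unify Bool ~ Bool
  unify Int ~ Int
  unify Int ~ Int
\v._ : f -> Bool
  unify Int ~ Int
  unify Int ~ Int
\w._ : g -> Bool
  unify f -> Bool ~ (g -> Bool) -> h
  unify f ~ g -> Bool
  unify Bool ~ h
_ _ : Bool
  unify Bool ~ Bool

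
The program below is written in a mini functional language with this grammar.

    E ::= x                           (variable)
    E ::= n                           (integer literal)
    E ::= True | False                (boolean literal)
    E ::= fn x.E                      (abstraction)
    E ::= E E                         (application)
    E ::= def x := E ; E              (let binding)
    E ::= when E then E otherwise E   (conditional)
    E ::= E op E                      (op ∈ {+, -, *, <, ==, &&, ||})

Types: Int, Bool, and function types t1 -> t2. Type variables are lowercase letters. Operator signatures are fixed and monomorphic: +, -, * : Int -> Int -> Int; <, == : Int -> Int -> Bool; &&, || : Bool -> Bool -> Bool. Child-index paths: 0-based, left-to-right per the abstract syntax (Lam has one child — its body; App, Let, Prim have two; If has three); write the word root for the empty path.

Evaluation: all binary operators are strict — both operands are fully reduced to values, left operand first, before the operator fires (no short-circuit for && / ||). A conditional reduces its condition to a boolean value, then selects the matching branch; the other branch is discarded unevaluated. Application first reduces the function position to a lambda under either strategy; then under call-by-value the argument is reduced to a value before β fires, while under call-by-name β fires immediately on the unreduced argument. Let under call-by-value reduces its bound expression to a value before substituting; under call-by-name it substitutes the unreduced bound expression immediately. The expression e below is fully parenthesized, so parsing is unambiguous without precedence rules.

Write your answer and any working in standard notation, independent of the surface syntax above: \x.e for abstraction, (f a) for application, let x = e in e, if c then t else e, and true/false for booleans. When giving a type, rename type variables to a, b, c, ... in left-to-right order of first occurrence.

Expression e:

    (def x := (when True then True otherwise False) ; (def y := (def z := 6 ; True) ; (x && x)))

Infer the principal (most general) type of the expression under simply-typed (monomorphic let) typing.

Trace:
  unify Bool ~ Bool
  unify Bool ~ Bool
let x : Bool
let z : Int
let y : Bool
x : Bool
  unify Bool ~ Bool
x : Bool
  unify Bool ~ Bool

Answer: Bool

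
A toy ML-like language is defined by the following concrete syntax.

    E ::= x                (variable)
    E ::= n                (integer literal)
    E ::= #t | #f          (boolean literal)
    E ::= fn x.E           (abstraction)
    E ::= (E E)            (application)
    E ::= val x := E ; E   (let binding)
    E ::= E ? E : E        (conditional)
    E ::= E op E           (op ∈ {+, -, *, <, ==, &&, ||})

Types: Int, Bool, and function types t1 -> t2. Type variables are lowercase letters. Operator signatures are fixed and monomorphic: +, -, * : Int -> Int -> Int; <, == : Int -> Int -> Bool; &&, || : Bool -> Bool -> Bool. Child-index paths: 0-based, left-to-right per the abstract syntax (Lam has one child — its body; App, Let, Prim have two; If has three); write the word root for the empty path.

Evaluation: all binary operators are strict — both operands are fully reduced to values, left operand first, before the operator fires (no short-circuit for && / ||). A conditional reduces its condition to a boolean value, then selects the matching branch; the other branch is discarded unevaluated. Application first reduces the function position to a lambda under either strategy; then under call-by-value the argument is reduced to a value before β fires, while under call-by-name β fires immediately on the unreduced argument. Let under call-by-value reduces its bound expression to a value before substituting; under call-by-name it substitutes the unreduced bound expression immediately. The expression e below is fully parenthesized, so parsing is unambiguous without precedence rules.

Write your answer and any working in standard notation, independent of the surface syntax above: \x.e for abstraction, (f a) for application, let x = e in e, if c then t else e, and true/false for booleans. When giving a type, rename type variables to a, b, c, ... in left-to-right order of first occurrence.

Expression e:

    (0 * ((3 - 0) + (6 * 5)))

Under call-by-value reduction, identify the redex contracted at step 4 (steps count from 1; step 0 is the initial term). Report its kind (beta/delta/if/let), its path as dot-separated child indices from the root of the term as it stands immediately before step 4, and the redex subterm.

Derivation:
step 0: (0 * ((3 - 0) + (6 * 5)))
step 1: [delta@1.0] (0 * (3 + (6 * 5)))
step 2: [delta@1.1] (0 * (3 + 30))
step 3: [delta@1] (0 * 33)
step 4: [delta@root] 0

Answer: delta at root : (0 * 33)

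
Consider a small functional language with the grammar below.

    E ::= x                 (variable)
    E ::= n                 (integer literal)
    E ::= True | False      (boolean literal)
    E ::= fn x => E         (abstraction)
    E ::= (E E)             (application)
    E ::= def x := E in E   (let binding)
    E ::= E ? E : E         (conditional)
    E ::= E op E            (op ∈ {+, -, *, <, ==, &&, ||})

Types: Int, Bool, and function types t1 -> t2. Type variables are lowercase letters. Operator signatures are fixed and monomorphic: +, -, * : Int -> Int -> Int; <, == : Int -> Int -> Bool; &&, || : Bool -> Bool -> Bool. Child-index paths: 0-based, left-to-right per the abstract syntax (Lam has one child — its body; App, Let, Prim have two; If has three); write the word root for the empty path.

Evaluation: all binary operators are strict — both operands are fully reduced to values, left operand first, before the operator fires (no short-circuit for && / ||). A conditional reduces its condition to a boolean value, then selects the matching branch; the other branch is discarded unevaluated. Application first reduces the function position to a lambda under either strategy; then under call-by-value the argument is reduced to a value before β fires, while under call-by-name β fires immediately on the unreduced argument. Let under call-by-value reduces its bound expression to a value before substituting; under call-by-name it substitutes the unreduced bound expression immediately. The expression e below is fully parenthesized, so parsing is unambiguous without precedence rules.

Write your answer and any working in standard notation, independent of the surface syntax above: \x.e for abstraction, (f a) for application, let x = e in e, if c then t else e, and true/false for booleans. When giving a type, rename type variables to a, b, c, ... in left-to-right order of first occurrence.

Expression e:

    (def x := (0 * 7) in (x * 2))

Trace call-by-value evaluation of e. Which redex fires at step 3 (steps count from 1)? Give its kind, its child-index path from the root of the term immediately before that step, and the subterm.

Working:
step 0: (let x = (0 * 7) in (x * 2))
step 1: [delta@0] (let x = 0 in (x * 2))
step 2: [let@root] (0 * 2)
step 3: [delta@root] 0

Answer: delta at root : (0 * 2)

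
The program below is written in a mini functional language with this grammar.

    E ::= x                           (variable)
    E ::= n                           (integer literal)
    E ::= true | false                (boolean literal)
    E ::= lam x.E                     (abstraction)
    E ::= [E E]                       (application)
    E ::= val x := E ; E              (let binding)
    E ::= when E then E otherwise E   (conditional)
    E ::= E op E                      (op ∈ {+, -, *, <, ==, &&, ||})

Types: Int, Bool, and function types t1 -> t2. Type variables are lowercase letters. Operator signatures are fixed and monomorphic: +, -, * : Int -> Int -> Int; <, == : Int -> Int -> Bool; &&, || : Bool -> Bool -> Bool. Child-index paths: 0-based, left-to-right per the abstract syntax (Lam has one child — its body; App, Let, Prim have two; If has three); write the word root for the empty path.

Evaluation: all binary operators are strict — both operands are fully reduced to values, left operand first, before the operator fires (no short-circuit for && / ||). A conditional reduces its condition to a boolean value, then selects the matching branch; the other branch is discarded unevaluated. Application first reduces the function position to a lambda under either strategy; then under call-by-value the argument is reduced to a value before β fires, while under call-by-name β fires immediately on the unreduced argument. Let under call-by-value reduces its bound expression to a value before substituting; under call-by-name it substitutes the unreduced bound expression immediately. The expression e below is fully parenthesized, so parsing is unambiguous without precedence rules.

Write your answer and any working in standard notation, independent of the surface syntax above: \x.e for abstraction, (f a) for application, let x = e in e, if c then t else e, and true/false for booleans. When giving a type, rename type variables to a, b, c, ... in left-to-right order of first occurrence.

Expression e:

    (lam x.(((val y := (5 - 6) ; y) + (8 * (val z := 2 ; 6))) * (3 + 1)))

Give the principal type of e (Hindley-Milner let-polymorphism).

Trace:
  unify Int ~ Int
  unify Int ~ Int
let y : Int
y : Int
  unify Int ~ Int
  unify Int ~ Int
let z : Int
  unify Int ~ Int
  unify Int ~ Int
  unify Int ~ Int
  unify Int ~ Int
  unify Int ~ Int
  unify Int ~ Int
\x._ : a -> Int

Answer: a -> Int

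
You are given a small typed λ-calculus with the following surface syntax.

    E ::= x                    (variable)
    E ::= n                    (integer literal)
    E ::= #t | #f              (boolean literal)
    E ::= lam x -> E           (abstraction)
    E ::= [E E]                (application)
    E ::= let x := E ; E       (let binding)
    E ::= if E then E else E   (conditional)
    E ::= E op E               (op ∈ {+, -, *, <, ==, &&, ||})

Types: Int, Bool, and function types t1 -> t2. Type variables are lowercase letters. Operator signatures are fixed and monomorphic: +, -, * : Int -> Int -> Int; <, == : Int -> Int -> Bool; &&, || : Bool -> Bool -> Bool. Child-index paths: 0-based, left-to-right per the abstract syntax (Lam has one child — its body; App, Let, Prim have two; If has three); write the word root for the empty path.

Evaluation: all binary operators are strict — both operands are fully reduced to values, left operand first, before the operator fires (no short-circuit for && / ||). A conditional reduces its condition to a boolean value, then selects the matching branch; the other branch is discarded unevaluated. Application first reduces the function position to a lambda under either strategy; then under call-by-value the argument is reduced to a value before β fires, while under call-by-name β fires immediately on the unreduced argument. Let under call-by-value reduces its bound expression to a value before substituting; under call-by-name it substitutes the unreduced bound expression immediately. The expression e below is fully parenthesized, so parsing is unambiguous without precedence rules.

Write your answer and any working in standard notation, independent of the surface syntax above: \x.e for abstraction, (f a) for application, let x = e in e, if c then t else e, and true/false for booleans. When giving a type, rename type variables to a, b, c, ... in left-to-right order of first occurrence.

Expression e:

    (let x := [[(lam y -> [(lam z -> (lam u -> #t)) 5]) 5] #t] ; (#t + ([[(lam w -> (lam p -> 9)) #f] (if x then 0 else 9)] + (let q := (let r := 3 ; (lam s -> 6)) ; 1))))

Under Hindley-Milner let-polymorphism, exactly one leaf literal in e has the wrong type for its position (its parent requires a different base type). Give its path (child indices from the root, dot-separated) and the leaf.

Working:
\u._ : c -> Bool
\z._ : b -> c -> Bool
  unify b -> c -> Bool ~ Int -> d
  unify b ~ Int
  unify c -> Bool ~ d
_ _ : c -> Bool
\y._ : a -> c -> Bool
  unify a -> c -> Bool ~ Int -> e
  unify a ~ Int
  unify c -> Bool ~ e
_ _ : c -> Bool
  unify c -> Bool ~ Bool -> f
  unify c ~ Bool
  unify Bool ~ f
_ _ : Bool
let x : Bool
  unify Bool ~ Int
  FAIL: mismatch Bool ~ Int

Answer: 1.0 : true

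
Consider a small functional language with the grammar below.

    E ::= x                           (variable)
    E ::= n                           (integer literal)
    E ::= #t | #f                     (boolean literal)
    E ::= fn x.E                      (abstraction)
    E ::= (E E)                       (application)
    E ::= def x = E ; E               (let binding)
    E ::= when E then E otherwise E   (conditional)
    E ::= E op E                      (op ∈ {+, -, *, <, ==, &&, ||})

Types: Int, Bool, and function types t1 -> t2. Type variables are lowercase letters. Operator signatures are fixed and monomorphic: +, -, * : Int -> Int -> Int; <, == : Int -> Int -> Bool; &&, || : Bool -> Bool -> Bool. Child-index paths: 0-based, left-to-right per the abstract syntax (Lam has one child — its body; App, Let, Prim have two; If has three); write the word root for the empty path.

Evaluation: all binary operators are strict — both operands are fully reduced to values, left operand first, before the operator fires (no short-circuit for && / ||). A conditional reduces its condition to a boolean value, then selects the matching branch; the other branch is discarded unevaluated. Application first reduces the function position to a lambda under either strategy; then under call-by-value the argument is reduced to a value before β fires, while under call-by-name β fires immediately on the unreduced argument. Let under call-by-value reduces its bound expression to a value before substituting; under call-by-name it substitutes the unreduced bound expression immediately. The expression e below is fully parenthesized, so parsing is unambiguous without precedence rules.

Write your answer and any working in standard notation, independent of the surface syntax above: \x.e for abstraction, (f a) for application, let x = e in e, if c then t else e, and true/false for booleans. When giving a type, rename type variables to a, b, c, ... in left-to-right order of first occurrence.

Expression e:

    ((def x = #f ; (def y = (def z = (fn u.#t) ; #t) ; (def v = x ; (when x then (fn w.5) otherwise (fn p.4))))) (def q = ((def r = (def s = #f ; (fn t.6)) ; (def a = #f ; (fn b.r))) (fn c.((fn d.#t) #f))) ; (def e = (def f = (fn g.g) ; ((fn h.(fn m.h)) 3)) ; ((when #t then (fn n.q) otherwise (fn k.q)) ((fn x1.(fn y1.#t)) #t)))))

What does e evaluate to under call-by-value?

Trace:
step 0: ((let x = false in (let y = (let z = (\u.true) in true) in (let v = x in (if x then (\w.5) else (\p.4))))) (let q = ((let r = (let s = false in (\t.6)) in (let a = false in (\b.r))) (\c.((\d.true) false))) in (let e = (let f = (\g.g) in ((\h.(\m.h)) 3)) in ((if true then (\n.q) else (\k.q)) ((\x1.(\y1.true)) true)))))
step 1: [let@0] ((let y = (let z = (\u.true) in true) in (let v = false in (if false then (\w.5) else (\p.4)))) (let q = ((let r = (let s = false in (\t.6)) in (let a = false in (\b.r))) (\c.((\d.true) false))) in (let e = (let f = (\g.g) in ((\h.(\m.h)) 3)) in ((if true then (\n.q) else (\k.q)) ((\x1.(\y1.true)) true)))))
step 2: [let@0.0] ((let y = true in (let v = false in (if false then (\w.5) else (\p.4)))) (let q = ((let r = (let s = false in (\t.6)) in (let a = false in (\b.r))) (\c.((\d.true) false))) in (let e = (let f = (\g.g) in ((\h.(\m.h)) 3)) in ((if true then (\n.q) else (\k.q)) ((\x1.(\y1.true)) true)))))
step 3: [let@0] ((let v = false in (if false then (\w.5) else (\p.4))) (let q = ((let r = (let s = false in (\t.6)) in (let a = false in (\b.r))) (\c.((\d.true) false))) in (let e = (let f = (\g.g) in ((\h.(\m.h)) 3)) in ((if true then (\n.q) else (\k.q)) ((\x1.(\y1.true)) true)))))
step 4: [let@0] ((if false then (\w.5) else (\p.4)) (let q = ((let r = (let s = false in (\t.6)) in (let a = false in (\b.r))) (\c.((\d.true) false))) in (let e = (let f = (\g.g) in ((\h.(\m.h)) 3)) in ((if true then (\n.q) else (\k.q)) ((\x1.(\y1.true)) true)))))
step 5: [if@0] ((\p.4) (let q = ((let r = (let s = false in (\t.6)) in (let a = false in (\b.r))) (\c.((\d.true) false))) in (let e = (let f = (\g.g) in ((\h.(\m.h)) 3)) in ((if true then (\n.q) else (\k.q)) ((\x1.(\y1.true)) true)))))
step 6: [let@1.0.0.0] ((\p.4) (let q = ((let r = (\t.6) in (let a = false in (\b.r))) (\c.((\d.true) false))) in (let e = (let f = (\g.g) in ((\h.(\m.h)) 3)) in ((if true then (\n.q) else (\k.q)) ((\x1.(\y1.true)) true)))))
step 7: [let@1.0.0] ((\p.4) (let q = ((let a = false in (\b.(\t.6))) (\c.((\d.true) false))) in (let e = (let f = (\g.g) in ((\h.(\m.h)) 3)) in ((if true then (\n.q) else (\k.q)) ((\x1.(\y1.true)) true)))))
step 8: [let@1.0.0] ((\p.4) (let q = ((\b.(\t.6)) (\c.((\d.true) false))) in (let e = (let f = (\g.g) in ((\h.(\m.h)) 3)) in ((if true then (\n.q) else (\k.q)) ((\x1.(\y1.true)) true)))))
step 9: [beta@1.0] ((\p.4) (let q = (\t.6) in (let e = (let f = (\g.g) in ((\h.(\m.h)) 3)) in ((if true then (\n.q) else (\k.q)) ((\x1.(\y1.true)) true)))))
step 10: [let@1] ((\p.4) (let e = (let f = (\g.g) in ((\h.(\m.h)) 3)) in ((if true then (\n.(\t.6)) else (\k.(\t.6))) ((\x1.(\y1.true)) true))))
step 11: [let@1.0] ((\p.4) (let e = ((\h.(\m.h)) 3) in ((if true then (\n.(\t.6)) else (\k.(\t.6))) ((\x1.(\y1.true)) true))))
step 12: [beta@1.0] ((\p.4) (let e = (\m.3) in ((if true then (\n.(\t.6)) else (\k.(\t.6))) ((\x1.(\y1.true)) true))))
step 13: [let@1] ((\p.4) ((if true then (\n.(\t.6)) else (\k.(\t.6))) ((\x1.(\y1.true)) true)))
step 14: [if@1.0] ((\p.4) ((\n.(\t.6)) ((\x1.(\y1.true)) true)))
step 15: [beta@1.1] ((\p.4) ((\n.(\t.6)) (\y1.true)))
step 16: [beta@1] ((\p.4) (\t.6))
step 17: [beta@root] 4

Answer: 4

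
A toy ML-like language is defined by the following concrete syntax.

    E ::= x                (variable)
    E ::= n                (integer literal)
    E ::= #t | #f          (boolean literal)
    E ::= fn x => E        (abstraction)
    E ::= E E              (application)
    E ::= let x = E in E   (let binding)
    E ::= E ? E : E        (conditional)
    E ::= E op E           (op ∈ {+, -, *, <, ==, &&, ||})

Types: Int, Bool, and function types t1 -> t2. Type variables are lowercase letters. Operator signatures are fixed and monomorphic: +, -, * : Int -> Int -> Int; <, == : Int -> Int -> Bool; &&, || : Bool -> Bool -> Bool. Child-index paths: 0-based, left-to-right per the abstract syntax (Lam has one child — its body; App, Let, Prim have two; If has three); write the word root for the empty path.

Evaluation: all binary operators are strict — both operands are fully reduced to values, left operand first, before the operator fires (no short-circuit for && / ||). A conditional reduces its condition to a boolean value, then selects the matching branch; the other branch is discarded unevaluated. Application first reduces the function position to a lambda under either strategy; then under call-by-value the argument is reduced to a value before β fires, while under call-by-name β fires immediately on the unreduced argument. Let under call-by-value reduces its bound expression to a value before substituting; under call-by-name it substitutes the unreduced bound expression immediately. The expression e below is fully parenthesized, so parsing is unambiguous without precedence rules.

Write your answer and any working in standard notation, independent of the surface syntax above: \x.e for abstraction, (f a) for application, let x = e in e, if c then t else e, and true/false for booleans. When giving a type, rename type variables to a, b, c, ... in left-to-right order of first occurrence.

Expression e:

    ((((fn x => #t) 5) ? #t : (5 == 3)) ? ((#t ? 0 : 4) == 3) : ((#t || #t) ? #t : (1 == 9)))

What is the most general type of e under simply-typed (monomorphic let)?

Answer: Bool

Working:
\x._ : a -> Bool
  unify a -> Bool ~ Int -> b
  unify a ~ Int
  unify Bool ~ b
_ _ : Bool
  unify Bool ~ Bool
  unify Int ~ Int
  unify Int ~ Int
  unify Bool ~ Bool
  unify Bool ~ Bool
  unify Bool ~ Bool
  unify Int ~ Int
  unify Int ~ Int
  unify Int ~ Int
  unify Bool ~ Bool
  unify Bool ~ Bool
  unify Bool ~ Bool
  unify Int ~ Int
  unify Int ~ Int
  unify Bool ~ Bool
  unify Bool ~ Bool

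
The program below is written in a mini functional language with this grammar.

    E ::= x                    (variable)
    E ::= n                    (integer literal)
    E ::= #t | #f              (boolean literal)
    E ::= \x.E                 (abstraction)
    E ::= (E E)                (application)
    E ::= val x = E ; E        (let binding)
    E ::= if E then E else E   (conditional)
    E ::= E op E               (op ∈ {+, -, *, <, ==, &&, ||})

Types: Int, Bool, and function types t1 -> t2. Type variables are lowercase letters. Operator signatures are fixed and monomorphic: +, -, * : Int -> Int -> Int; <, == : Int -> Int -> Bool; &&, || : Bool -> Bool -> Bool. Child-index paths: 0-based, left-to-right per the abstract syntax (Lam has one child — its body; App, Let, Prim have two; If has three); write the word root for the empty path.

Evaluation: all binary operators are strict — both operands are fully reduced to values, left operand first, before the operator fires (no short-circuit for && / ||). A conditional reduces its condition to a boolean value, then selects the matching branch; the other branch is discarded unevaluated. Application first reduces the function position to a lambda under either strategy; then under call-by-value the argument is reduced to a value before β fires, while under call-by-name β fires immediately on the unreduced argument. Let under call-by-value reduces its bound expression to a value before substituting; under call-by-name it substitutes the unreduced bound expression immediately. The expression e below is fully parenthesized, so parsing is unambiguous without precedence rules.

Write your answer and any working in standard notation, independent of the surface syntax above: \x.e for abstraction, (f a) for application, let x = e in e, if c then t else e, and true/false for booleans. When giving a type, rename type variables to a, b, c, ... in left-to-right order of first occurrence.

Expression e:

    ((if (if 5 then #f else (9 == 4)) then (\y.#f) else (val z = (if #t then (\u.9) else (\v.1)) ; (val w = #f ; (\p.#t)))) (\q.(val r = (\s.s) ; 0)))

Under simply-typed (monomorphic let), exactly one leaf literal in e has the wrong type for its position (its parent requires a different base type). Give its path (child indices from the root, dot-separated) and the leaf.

Working:
  unify Int ~ Bool
  FAIL: mismatch Int ~ Bool

Answer: 0.0.0 : 5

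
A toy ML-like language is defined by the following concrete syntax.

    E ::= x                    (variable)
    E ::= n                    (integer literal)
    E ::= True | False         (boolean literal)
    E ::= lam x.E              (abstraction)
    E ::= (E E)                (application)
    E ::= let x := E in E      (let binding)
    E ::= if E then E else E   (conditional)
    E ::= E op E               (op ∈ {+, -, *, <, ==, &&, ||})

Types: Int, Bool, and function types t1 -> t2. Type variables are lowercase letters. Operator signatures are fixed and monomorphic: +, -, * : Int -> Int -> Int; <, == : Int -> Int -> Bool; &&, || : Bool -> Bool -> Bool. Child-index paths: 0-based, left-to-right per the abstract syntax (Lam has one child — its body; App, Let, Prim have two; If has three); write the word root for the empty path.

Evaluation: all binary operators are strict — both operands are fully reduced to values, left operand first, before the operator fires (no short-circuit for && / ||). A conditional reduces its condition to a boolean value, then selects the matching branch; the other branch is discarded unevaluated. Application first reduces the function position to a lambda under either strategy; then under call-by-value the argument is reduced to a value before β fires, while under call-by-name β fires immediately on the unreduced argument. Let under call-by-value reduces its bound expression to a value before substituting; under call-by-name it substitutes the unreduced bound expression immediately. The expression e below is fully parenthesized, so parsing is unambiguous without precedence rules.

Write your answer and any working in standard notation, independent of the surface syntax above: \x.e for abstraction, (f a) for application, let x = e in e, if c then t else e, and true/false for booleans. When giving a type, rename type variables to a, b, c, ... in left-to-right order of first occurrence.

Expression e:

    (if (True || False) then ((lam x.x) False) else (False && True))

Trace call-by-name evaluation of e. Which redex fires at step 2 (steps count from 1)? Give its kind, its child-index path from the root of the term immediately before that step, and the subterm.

Derivation:
step 0: (if (true || false) then ((\x.x) false) else (false && true))
step 1: [delta@0] (if true then ((\x.x) false) else (false && true))
step 2: [if@root] ((\x.x) false)

Answer: if at root : (if true then ((\x.x) false) else (false && true))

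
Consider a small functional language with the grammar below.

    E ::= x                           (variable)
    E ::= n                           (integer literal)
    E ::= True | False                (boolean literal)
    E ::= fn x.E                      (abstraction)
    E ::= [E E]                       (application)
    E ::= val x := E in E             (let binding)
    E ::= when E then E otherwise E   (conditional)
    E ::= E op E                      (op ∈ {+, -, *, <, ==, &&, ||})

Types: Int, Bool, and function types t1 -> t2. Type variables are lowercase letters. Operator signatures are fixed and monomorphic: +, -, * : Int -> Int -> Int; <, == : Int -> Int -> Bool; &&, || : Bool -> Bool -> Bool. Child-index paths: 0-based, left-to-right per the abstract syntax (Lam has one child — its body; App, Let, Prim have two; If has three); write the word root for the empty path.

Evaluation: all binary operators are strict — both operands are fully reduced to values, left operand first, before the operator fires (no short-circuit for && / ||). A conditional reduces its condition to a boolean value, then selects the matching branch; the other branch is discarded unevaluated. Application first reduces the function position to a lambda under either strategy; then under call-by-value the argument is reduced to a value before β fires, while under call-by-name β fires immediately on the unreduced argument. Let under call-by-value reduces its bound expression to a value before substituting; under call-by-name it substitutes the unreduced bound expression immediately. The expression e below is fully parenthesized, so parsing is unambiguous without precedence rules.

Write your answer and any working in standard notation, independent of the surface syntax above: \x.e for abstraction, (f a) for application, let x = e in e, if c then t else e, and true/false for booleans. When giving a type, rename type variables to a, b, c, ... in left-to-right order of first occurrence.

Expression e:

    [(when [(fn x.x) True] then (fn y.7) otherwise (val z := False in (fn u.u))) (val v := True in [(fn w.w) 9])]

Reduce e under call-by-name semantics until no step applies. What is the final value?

Derivation:
step 0: ((if ((\x.x) true) then (\y.7) else (let z = false in (\u.u))) (let v = true in ((\w.w) 9)))
step 1: [beta@0.0] ((if true then (\y.7) else (let z = false in (\u.u))) (let v = true in ((\w.w) 9)))
step 2: [if@0] ((\y.7) (let v = true in ((\w.w) 9)))
step 3: [beta@root] 7

Answer: 7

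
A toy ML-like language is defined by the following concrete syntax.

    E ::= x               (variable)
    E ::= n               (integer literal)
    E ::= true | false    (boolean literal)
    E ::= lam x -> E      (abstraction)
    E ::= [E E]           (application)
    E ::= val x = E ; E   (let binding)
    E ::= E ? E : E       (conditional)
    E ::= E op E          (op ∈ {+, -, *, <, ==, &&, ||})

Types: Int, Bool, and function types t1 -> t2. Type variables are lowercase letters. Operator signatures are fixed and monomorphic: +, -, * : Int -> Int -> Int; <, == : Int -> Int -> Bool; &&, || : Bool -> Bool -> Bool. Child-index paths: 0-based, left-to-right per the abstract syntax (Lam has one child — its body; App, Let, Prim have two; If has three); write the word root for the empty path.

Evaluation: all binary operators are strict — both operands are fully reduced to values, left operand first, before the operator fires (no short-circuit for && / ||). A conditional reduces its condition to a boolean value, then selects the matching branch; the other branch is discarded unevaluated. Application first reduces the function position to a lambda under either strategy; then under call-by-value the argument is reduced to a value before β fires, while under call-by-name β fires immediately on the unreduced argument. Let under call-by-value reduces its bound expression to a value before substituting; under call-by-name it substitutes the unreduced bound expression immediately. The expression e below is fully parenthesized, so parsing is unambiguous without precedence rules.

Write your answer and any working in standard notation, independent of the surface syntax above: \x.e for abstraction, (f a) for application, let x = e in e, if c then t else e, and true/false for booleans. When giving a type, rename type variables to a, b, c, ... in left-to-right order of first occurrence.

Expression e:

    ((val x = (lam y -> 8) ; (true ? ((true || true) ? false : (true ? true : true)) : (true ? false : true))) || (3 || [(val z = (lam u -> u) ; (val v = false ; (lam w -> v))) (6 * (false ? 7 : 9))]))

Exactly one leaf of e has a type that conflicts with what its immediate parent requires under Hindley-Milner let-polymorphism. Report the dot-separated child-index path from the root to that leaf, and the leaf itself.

Answer: 1.0 : 3

Derivation:
\y._ : a -> Int
let x : forall. a -> Int
  unify Bool ~ Bool
  unify Bool ~ Bool
  unify Bool ~ Bool
  unify Bool ~ Bool
  unify Bool ~ Bool
  unify Bool ~ Bool
  unify Bool ~ Bool
  unify Bool ~ Bool
  unify Bool ~ Bool
  unify Bool ~ Bool
  unify Bool ~ Bool
  unify Int ~ Bool
  FAIL: mismatch Int ~ Bool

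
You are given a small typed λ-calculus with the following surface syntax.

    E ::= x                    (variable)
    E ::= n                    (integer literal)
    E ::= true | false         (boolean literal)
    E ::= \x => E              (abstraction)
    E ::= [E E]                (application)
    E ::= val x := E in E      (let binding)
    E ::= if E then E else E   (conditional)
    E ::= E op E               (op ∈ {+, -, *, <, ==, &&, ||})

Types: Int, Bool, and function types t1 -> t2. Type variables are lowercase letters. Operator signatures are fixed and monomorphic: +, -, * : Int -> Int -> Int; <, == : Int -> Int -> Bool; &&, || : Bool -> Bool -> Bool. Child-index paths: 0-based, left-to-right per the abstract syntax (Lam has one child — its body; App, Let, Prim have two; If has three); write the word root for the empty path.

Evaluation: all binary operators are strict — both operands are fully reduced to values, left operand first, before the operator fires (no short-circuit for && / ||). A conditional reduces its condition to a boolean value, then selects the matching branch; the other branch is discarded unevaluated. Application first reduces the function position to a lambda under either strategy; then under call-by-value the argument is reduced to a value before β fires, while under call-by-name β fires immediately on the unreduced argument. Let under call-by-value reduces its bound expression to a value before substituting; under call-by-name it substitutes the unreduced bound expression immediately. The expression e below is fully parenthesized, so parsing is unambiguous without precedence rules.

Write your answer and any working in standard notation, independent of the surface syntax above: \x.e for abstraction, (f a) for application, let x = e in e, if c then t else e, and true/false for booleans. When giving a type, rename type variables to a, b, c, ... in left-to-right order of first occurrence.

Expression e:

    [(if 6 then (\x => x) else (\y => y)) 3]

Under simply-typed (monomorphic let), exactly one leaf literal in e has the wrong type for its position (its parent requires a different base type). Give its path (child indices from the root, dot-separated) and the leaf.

Answer: 0.0 : 6

Working:
  unify Int ~ Bool
  FAIL: mismatch Int ~ Bool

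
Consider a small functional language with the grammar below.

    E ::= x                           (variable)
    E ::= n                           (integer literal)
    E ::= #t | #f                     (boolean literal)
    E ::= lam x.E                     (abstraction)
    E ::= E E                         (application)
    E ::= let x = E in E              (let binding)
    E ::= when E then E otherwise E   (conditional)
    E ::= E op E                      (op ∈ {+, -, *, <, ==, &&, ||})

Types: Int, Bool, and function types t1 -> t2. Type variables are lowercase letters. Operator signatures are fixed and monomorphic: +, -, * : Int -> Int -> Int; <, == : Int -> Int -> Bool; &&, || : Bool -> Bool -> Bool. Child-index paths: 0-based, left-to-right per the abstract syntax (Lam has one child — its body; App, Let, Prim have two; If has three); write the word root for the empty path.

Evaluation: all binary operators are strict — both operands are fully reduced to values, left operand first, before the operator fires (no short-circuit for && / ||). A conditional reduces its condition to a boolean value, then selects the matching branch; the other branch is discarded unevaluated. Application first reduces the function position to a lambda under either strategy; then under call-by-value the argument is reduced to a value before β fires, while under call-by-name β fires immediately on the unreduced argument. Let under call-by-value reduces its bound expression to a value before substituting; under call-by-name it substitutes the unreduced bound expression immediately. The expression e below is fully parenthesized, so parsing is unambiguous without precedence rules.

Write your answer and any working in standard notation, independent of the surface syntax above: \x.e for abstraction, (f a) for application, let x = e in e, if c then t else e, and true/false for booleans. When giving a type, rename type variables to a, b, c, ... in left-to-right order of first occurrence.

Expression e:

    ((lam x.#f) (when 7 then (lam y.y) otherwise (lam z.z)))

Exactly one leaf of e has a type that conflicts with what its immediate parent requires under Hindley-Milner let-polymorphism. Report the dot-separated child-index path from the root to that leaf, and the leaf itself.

Answer: 1.0 : 7

Trace:
\x._ : a -> Bool
  unify Int ~ Bool
  FAIL: mismatch Int ~ Bool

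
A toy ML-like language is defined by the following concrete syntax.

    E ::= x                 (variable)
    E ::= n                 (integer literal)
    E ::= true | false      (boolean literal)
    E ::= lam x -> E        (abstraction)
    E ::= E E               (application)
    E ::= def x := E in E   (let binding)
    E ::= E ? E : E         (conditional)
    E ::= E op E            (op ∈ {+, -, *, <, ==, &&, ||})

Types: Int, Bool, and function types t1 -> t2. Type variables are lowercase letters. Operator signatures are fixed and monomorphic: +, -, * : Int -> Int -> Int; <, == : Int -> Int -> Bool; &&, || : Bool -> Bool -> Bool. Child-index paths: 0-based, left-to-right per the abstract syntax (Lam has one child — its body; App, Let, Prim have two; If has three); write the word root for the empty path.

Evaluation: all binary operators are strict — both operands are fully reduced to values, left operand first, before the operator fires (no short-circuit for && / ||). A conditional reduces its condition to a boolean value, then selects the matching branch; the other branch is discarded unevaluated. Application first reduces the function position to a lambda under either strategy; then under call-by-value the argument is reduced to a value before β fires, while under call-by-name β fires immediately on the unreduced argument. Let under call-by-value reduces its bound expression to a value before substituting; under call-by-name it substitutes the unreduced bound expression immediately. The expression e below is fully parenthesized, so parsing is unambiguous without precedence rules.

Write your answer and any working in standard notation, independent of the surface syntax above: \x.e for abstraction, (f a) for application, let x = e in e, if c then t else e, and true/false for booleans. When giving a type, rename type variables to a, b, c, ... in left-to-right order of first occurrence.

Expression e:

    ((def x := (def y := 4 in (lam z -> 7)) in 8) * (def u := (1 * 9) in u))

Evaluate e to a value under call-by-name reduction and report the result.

Trace:
step 0: ((let x = (let y = 4 in (\z.7)) in 8) * (let u = (1 * 9) in u))
step 1: [let@0] (8 * (let u = (1 * 9) in u))
step 2: [let@1] (8 * (1 * 9))
step 3: [delta@1] (8 * 9)
step 4: [delta@root] 72

Answer: 72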